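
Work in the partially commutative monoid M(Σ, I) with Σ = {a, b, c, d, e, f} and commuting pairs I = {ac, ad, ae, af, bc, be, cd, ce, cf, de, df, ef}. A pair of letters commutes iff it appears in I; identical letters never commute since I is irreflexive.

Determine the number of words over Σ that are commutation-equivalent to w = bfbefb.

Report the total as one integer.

drop 0:b onto floor
drop 1:f onto {0:b}
drop 2:b onto {1:f}
drop 3:e onto floor
drop 4:f onto {2:b}
drop 5:b onto {4:f}
ground layer = {0:b, 3:e}
drop-orders for the pieces not yet dropped (sum over which currently-grounded one goes next):
  1 to go: {3} 1  {5} 1
  2 to go: {3,5} 2  {4,5} 1
  3 to go: {2,4,5} 1  {3,4,5} 3
  4 to go: {1,2,4,5} 1  {2,3,4,5} 4
  if 0:b drops first: 5 orders
  if 3:e drops first: 1 orders
heap linearizations: 6

6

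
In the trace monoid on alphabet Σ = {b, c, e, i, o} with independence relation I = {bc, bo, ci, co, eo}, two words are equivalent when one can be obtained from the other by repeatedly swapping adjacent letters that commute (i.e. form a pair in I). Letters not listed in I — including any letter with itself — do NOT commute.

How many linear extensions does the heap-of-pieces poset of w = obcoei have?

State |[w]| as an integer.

20

piece 0:o — minimal
piece 1:b — minimal
piece 2:c — minimal
piece 3:o rests on {0:o}
piece 4:e rests on {1:b, 2:c}
piece 5:i rests on {3:o, 4:e}
minimal pieces: {0:o, 1:b, 2:c}
ways to finish when only these pieces remain (= sum over removing one remaining piece with nothing left below it):
  1 left: {5}→1
  2 left: {3,5}→1  {4,5}→1
  3 left: {0,3,5}→1  {1,4,5}→1  {2,4,5}→1  {3,4,5}→2
  4 left: {0,3,4,5}→3  {1,2,4,5}→2  {1,3,4,5}→3  {2,3,4,5}→3
  placing 0:o first → 8 extensions
  placing 1:b first → 6 extensions
  placing 2:c first → 6 extensions
total linear extensions = 20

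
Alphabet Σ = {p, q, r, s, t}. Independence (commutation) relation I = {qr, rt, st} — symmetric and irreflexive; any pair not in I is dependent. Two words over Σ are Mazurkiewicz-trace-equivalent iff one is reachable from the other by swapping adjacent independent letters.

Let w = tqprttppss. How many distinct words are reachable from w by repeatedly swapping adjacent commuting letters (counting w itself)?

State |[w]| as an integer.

3

0(t) covers ∅
1(q) covers 0:t
2(p) covers 1:q
3(r) covers 2:p
4(t) covers 2:p
5(t) covers 4:t
6(p) covers 3:r, 5:t
7(p) covers 6:p
8(s) covers 7:p
9(s) covers 8:s
floor of heap: 0:t
completions by unplaced set U, small U first (add the entries for U minus each lowest piece of U):
  |U|=1: {9}:1
  |U|=2: {8,9}:1
  |U|=3: {7,8,9}:1
  |U|=4: {6,7,8,9}:1
  |U|=5: {3,6,7,8,9}:1  {5,6,7,8,9}:1
  |U|=6: {3,5,6,7,8,9}:2  {4,5,6,7,8,9}:1
  |U|=7: {3,4,5,6,7,8,9}:3
  |U|=8: {2,3,4,5,6,7,8,9}:3
  start at 0(t): 3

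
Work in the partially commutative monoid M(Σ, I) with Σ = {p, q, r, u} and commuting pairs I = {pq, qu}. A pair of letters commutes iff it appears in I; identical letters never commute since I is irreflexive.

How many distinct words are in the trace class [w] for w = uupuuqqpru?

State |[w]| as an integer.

#0=u has no predecessor
#1=u depends on [0:u]
#2=p depends on [1:u]
#3=u depends on [2:p]
#4=u depends on [3:u]
#5=q has no predecessor
#6=q depends on [5:q]
#7=p depends on [4:u]
#8=r depends on [6:q, 7:p]
#9=u depends on [8:r]
sources: [0:u, 5:q]
N(rest) = Σ N(rest − s) over sources s of rest; N(one piece) = 1:
  size 1 → [9]=1
  size 2 → [8,9]=1
  size 3 → [6,8,9]=1  [7,8,9]=1
  size 4 → [4,7,8,9]=1  [5,6,8,9]=1  [6,7,8,9]=2
  size 5 → [3,4,7,8,9]=1  [4,6,7,8,9]=3  [5,6,7,8,9]=3
  size 6 → [2,3,4,7,8,9]=1  [3,4,6,7,8,9]=4  [4,5,6,7,8,9]=6
  size 7 → [1,2,3,4,7,8,9]=1  [2,3,4,6,7,8,9]=5  [3,4,5,6,7,8,9]=10
  size 8 → [0,1,2,3,4,7,8,9]=1  [1,2,3,4,6,7,8,9]=6  [2,3,4,5,6,7,8,9]=15
  first=0(u) contributes 21
  first=5(q) contributes 7
|[w]| = 28

28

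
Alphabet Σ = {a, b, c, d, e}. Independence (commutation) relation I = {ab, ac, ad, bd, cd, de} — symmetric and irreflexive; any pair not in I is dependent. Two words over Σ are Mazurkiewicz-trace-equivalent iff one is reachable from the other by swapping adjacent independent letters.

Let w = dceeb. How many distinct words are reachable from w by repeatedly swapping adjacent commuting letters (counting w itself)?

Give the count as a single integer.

5

drop 0:d onto floor
drop 1:c onto floor
drop 2:e onto {1:c}
drop 3:e onto {2:e}
drop 4:b onto {3:e}
ground layer = {0:d, 1:c}
drop-orders for the pieces not yet dropped (sum over which currently-grounded one goes next):
  1 to go: {0} 1  {4} 1
  2 to go: {0,4} 2  {3,4} 1
  3 to go: {0,3,4} 3  {2,3,4} 1
  if 0:d drops first: 1 orders
  if 1:c drops first: 4 orders
heap linearizations: 5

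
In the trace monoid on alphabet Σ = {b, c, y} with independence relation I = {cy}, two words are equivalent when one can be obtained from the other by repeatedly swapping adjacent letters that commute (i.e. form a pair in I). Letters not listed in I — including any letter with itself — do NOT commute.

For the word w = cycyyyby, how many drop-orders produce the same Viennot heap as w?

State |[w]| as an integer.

#0=c has no predecessor
#1=y has no predecessor
#2=c depends on [0:c]
#3=y depends on [1:y]
#4=y depends on [3:y]
#5=y depends on [4:y]
#6=b depends on [2:c, 5:y]
#7=y depends on [6:b]
sources: [0:c, 1:y]
N(rest) = Σ N(rest − s) over sources s of rest; N(one piece) = 1:
  size 1 → [7]=1
  size 2 → [6,7]=1
  size 3 → [2,6,7]=1  [5,6,7]=1
  size 4 → [0,2,6,7]=1  [2,5,6,7]=2  [4,5,6,7]=1
  size 5 → [0,2,5,6,7]=3  [2,4,5,6,7]=3  [3,4,5,6,7]=1
  size 6 → [0,2,4,5,6,7]=6  [1,3,4,5,6,7]=1  [2,3,4,5,6,7]=4
  first=0(c) contributes 5
  first=1(y) contributes 10
|[w]| = 15

15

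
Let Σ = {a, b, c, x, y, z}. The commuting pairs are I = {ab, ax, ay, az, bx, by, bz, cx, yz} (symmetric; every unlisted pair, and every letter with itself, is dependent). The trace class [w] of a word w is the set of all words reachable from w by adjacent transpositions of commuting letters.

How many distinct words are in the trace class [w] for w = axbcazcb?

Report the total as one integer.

18

piece 0:a — minimal
piece 1:x — minimal
piece 2:b — minimal
piece 3:c rests on {0:a, 2:b}
piece 4:a rests on {3:c}
piece 5:z rests on {1:x, 3:c}
piece 6:c rests on {4:a, 5:z}
piece 7:b rests on {6:c}
minimal pieces: {0:a, 1:x, 2:b}
ways to finish when only these pieces remain (= sum over removing one remaining piece with nothing left below it):
  1 left: {7}→1
  2 left: {6,7}→1
  3 left: {4,6,7}→1  {5,6,7}→1
  4 left: {1,5,6,7}→1  {4,5,6,7}→2
  5 left: {1,4,5,6,7}→3  {3,4,5,6,7}→2
  6 left: {0,3,4,5,6,7}→2  {1,3,4,5,6,7}→5  {2,3,4,5,6,7}→2
  placing 0:a first → 7 extensions
  placing 1:x first → 4 extensions
  placing 2:b first → 7 extensions
total linear extensions = 18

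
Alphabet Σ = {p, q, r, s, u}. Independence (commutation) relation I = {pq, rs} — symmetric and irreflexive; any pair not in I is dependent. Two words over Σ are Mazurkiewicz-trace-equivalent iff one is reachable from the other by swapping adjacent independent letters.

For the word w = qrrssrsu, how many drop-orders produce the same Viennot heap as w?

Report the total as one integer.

20

piece 0:q — minimal
piece 1:r rests on {0:q}
piece 2:r rests on {1:r}
piece 3:s rests on {0:q}
piece 4:s rests on {3:s}
piece 5:r rests on {2:r}
piece 6:s rests on {4:s}
piece 7:u rests on {5:r, 6:s}
minimal pieces: {0:q}
ways to finish when only these pieces remain (= sum over removing one remaining piece with nothing left below it):
  1 left: {7}→1
  2 left: {5,7}→1  {6,7}→1
  3 left: {2,5,7}→1  {4,6,7}→1  {5,6,7}→2
  4 left: {1,2,5,7}→1  {2,5,6,7}→3  {3,4,6,7}→1  {4,5,6,7}→3
  5 left: {1,2,5,6,7}→4  {2,4,5,6,7}→6  {3,4,5,6,7}→4
  6 left: {1,2,4,5,6,7}→10  {2,3,4,5,6,7}→10
  placing 0:q first → 20 extensions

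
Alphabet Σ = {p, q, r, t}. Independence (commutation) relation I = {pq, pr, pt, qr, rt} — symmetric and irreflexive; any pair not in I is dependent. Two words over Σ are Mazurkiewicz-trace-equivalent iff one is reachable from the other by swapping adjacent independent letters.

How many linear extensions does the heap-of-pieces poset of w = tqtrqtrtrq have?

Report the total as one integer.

0(t) covers ∅
1(q) covers 0:t
2(t) covers 1:q
3(r) covers ∅
4(q) covers 2:t
5(t) covers 4:q
6(r) covers 3:r
7(t) covers 5:t
8(r) covers 6:r
9(q) covers 7:t
floor of heap: 0:t, 3:r
completions by unplaced set U, small U first (add the entries for U minus each lowest piece of U):
  |U|=1: {8}:1  {9}:1
  |U|=2: {6,8}:1  {7,9}:1  {8,9}:2
  |U|=3: {3,6,8}:1  {5,7,9}:1  {6,8,9}:3  {7,8,9}:3
  |U|=4: {3,6,8,9}:4  {4,5,7,9}:1  {5,7,8,9}:4  {6,7,8,9}:6
  |U|=5: {2,4,5,7,9}:1  {3,6,7,8,9}:10  {4,5,7,8,9}:5  {5,6,7,8,9}:10
  |U|=6: {1,2,4,5,7,9}:1  {2,4,5,7,8,9}:6  {3,5,6,7,8,9}:20  {4,5,6,7,8,9}:15
  |U|=7: {0,1,2,4,5,7,9}:1  {1,2,4,5,7,8,9}:7  {2,4,5,6,7,8,9}:21  {3,4,5,6,7,8,9}:35
  |U|=8: {0,1,2,4,5,7,8,9}:8  {1,2,4,5,6,7,8,9}:28  {2,3,4,5,6,7,8,9}:56
  start at 0(t): 84
  start at 3(r): 36
sum over floor = 120

120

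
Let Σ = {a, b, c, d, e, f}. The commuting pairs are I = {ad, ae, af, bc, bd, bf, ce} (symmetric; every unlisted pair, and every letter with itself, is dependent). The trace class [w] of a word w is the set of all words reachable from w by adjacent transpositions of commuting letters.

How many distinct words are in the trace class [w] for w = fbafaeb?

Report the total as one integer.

#0=f has no predecessor
#1=b has no predecessor
#2=a depends on [1:b]
#3=f depends on [0:f]
#4=a depends on [2:a]
#5=e depends on [1:b, 3:f]
#6=b depends on [4:a, 5:e]
sources: [0:f, 1:b]
N(rest) = Σ N(rest − s) over sources s of rest; N(one piece) = 1:
  size 1 → [6]=1
  size 2 → [4,6]=1  [5,6]=1
  size 3 → [2,4,6]=1  [3,5,6]=1  [4,5,6]=2
  size 4 → [0,3,5,6]=1  [2,4,5,6]=3  [3,4,5,6]=3
  size 5 → [0,3,4,5,6]=4  [1,2,4,5,6]=3  [2,3,4,5,6]=6
  first=0(f) contributes 9
  first=1(b) contributes 10
|[w]| = 19

19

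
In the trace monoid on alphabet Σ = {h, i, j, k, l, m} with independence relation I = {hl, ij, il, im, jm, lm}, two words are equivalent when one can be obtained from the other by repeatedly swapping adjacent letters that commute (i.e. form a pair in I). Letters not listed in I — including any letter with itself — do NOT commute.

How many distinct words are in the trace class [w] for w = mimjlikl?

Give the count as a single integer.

90

0(m) covers ∅
1(i) covers ∅
2(m) covers 0:m
3(j) covers ∅
4(l) covers 3:j
5(i) covers 1:i
6(k) covers 2:m, 4:l, 5:i
7(l) covers 6:k
floor of heap: 0:m, 1:i, 3:j
completions by unplaced set U, small U first (add the entries for U minus each lowest piece of U):
  |U|=1: {7}:1
  |U|=2: {6,7}:1
  |U|=3: {2,6,7}:1  {4,6,7}:1  {5,6,7}:1
  |U|=4: {0,2,6,7}:1  {1,5,6,7}:1  {2,4,6,7}:2  {2,5,6,7}:2  {3,4,6,7}:1  {4,5,6,7}:2
  |U|=5: {0,2,4,6,7}:3  {0,2,5,6,7}:3  {1,2,5,6,7}:3  {1,4,5,6,7}:3  {2,3,4,6,7}:3  {2,4,5,6,7}:6  {3,4,5,6,7}:3
  |U|=6: {0,1,2,5,6,7}:6  {0,2,3,4,6,7}:6  {0,2,4,5,6,7}:12  {1,2,4,5,6,7}:12  {1,3,4,5,6,7}:6  {2,3,4,5,6,7}:12
  start at 0(m): 30
  start at 1(i): 30
  start at 3(j): 30
sum over floor = 90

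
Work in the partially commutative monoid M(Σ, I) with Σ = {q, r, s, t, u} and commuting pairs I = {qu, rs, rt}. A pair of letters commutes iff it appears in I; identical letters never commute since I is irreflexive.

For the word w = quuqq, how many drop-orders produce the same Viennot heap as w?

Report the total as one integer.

drop 0:q onto floor
drop 1:u onto floor
drop 2:u onto {1:u}
drop 3:q onto {0:q}
drop 4:q onto {3:q}
ground layer = {0:q, 1:u}
drop-orders for the pieces not yet dropped (sum over which currently-grounded one goes next):
  1 to go: {2} 1  {4} 1
  2 to go: {1,2} 1  {2,4} 2  {3,4} 1
  3 to go: {0,3,4} 1  {1,2,4} 3  {2,3,4} 3
  if 0:q drops first: 6 orders
  if 1:u drops first: 4 orders
heap linearizations: 10

10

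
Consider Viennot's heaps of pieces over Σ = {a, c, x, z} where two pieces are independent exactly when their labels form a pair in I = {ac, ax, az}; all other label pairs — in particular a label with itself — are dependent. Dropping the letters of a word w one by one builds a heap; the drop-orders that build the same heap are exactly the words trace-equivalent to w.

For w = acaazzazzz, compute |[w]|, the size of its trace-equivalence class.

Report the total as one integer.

piece 0:a — minimal
piece 1:c — minimal
piece 2:a rests on {0:a}
piece 3:a rests on {2:a}
piece 4:z rests on {1:c}
piece 5:z rests on {4:z}
piece 6:a rests on {3:a}
piece 7:z rests on {5:z}
piece 8:z rests on {7:z}
piece 9:z rests on {8:z}
minimal pieces: {0:a, 1:c}
ways to finish when only these pieces remain (= sum over removing one remaining piece with nothing left below it):
  1 left: {6}→1  {9}→1
  2 left: {3,6}→1  {6,9}→2  {8,9}→1
  3 left: {2,3,6}→1  {3,6,9}→3  {6,8,9}→3  {7,8,9}→1
  4 left: {0,2,3,6}→1  {2,3,6,9}→4  {3,6,8,9}→6  {5,7,8,9}→1  {6,7,8,9}→4
  5 left: {0,2,3,6,9}→5  {2,3,6,8,9}→10  {3,6,7,8,9}→10  {4,5,7,8,9}→1  {5,6,7,8,9}→5
  6 left: {0,2,3,6,8,9}→15  {1,4,5,7,8,9}→1  {2,3,6,7,8,9}→20  {3,5,6,7,8,9}→15  {4,5,6,7,8,9}→6
  7 left: {0,2,3,6,7,8,9}→35  {1,4,5,6,7,8,9}→7  {2,3,5,6,7,8,9}→35  {3,4,5,6,7,8,9}→21
  8 left: {0,2,3,5,6,7,8,9}→70  {1,3,4,5,6,7,8,9}→28  {2,3,4,5,6,7,8,9}→56
  placing 0:a first → 84 extensions
  placing 1:c first → 126 extensions
total linear extensions = 210

210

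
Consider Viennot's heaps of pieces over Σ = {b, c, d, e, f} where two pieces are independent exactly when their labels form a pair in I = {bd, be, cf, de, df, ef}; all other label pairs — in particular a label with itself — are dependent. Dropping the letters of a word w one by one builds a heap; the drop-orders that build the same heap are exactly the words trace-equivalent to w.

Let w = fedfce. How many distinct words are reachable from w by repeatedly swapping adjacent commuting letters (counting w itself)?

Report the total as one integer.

30

#0=f has no predecessor
#1=e has no predecessor
#2=d has no predecessor
#3=f depends on [0:f]
#4=c depends on [1:e, 2:d]
#5=e depends on [4:c]
sources: [0:f, 1:e, 2:d]
N(rest) = Σ N(rest − s) over sources s of rest; N(one piece) = 1:
  size 1 → [3]=1  [5]=1
  size 2 → [0,3]=1  [3,5]=2  [4,5]=1
  size 3 → [0,3,5]=3  [1,4,5]=1  [2,4,5]=1  [3,4,5]=3
  size 4 → [0,3,4,5]=6  [1,2,4,5]=2  [1,3,4,5]=4  [2,3,4,5]=4
  first=0(f) contributes 10
  first=1(e) contributes 10
  first=2(d) contributes 10
|[w]| = 30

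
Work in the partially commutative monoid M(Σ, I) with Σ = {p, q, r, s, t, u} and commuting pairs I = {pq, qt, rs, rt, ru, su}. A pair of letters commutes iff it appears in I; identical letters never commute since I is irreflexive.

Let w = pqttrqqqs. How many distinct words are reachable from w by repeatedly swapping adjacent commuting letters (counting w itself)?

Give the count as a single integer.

36

0(p) covers ∅
1(q) covers ∅
2(t) covers 0:p
3(t) covers 2:t
4(r) covers 0:p, 1:q
5(q) covers 4:r
6(q) covers 5:q
7(q) covers 6:q
8(s) covers 3:t, 7:q
floor of heap: 0:p, 1:q
completions by unplaced set U, small U first (add the entries for U minus each lowest piece of U):
  |U|=1: {8}:1
  |U|=2: {3,8}:1  {7,8}:1
  |U|=3: {2,3,8}:1  {3,7,8}:2  {6,7,8}:1
  |U|=4: {2,3,7,8}:3  {3,6,7,8}:3  {5,6,7,8}:1
  |U|=5: {2,3,6,7,8}:6  {3,5,6,7,8}:4  {4,5,6,7,8}:1
  |U|=6: {1,4,5,6,7,8}:1  {2,3,5,6,7,8}:10  {3,4,5,6,7,8}:5
  |U|=7: {1,3,4,5,6,7,8}:6  {2,3,4,5,6,7,8}:15
  start at 0(p): 21
  start at 1(q): 15
sum over floor = 36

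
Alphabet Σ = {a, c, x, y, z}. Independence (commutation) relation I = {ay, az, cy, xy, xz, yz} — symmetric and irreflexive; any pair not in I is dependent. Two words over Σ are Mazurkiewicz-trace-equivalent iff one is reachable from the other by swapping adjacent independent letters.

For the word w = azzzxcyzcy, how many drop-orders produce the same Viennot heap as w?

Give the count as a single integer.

0(a) covers ∅
1(z) covers ∅
2(z) covers 1:z
3(z) covers 2:z
4(x) covers 0:a
5(c) covers 3:z, 4:x
6(y) covers ∅
7(z) covers 5:c
8(c) covers 7:z
9(y) covers 6:y
floor of heap: 0:a, 1:z, 6:y
completions by unplaced set U, small U first (add the entries for U minus each lowest piece of U):
  |U|=1: {8}:1  {9}:1
  |U|=2: {6,9}:1  {7,8}:1  {8,9}:2
  |U|=3: {5,7,8}:1  {6,8,9}:3  {7,8,9}:3
  |U|=4: {3,5,7,8}:1  {4,5,7,8}:1  {5,7,8,9}:4  {6,7,8,9}:6
  |U|=5: {0,4,5,7,8}:1  {2,3,5,7,8}:1  {3,4,5,7,8}:2  {3,5,7,8,9}:5  {4,5,7,8,9}:5  {5,6,7,8,9}:10
  |U|=6: {0,3,4,5,7,8}:3  {0,4,5,7,8,9}:6  {1,2,3,5,7,8}:1  {2,3,4,5,7,8}:3  {2,3,5,7,8,9}:6  {3,4,5,7,8,9}:12  {3,5,6,7,8,9}:15  {4,5,6,7,8,9}:15
  |U|=7: {0,2,3,4,5,7,8}:6  {0,3,4,5,7,8,9}:21  {0,4,5,6,7,8,9}:21  {1,2,3,4,5,7,8}:4  {1,2,3,5,7,8,9}:7  {2,3,4,5,7,8,9}:21  {2,3,5,6,7,8,9}:21  {3,4,5,6,7,8,9}:42
  |U|=8: {0,1,2,3,4,5,7,8}:10  {0,2,3,4,5,7,8,9}:48  {0,3,4,5,6,7,8,9}:84  {1,2,3,4,5,7,8,9}:32  {1,2,3,5,6,7,8,9}:28  {2,3,4,5,6,7,8,9}:84
  start at 0(a): 144
  start at 1(z): 216
  start at 6(y): 90
sum over floor = 450

450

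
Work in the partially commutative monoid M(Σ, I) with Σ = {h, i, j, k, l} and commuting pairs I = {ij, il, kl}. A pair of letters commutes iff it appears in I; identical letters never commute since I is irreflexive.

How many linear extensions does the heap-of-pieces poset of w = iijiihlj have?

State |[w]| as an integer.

5

piece 0:i — minimal
piece 1:i rests on {0:i}
piece 2:j — minimal
piece 3:i rests on {1:i}
piece 4:i rests on {3:i}
piece 5:h rests on {2:j, 4:i}
piece 6:l rests on {5:h}
piece 7:j rests on {6:l}
minimal pieces: {0:i, 2:j}
ways to finish when only these pieces remain (= sum over removing one remaining piece with nothing left below it):
  1 left: {7}→1
  2 left: {6,7}→1
  3 left: {5,6,7}→1
  4 left: {2,5,6,7}→1  {4,5,6,7}→1
  5 left: {2,4,5,6,7}→2  {3,4,5,6,7}→1
  6 left: {1,3,4,5,6,7}→1  {2,3,4,5,6,7}→3
  placing 0:i first → 4 extensions
  placing 2:j first → 1 extensions
total linear extensions = 5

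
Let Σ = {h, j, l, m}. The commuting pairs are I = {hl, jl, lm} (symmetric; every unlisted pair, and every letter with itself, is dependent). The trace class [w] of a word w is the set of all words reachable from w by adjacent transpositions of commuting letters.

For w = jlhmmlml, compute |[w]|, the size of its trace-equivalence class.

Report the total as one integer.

56

drop 0:j onto floor
drop 1:l onto floor
drop 2:h onto {0:j}
drop 3:m onto {2:h}
drop 4:m onto {3:m}
drop 5:l onto {1:l}
drop 6:m onto {4:m}
drop 7:l onto {5:l}
ground layer = {0:j, 1:l}
drop-orders for the pieces not yet dropped (sum over which currently-grounded one goes next):
  1 to go: {6} 1  {7} 1
  2 to go: {4,6} 1  {5,7} 1  {6,7} 2
  3 to go: {1,5,7} 1  {3,4,6} 1  {4,6,7} 3  {5,6,7} 3
  4 to go: {1,5,6,7} 4  {2,3,4,6} 1  {3,4,6,7} 4  {4,5,6,7} 6
  5 to go: {0,2,3,4,6} 1  {1,4,5,6,7} 10  {2,3,4,6,7} 5  {3,4,5,6,7} 10
  6 to go: {0,2,3,4,6,7} 6  {1,3,4,5,6,7} 20  {2,3,4,5,6,7} 15
  if 0:j drops first: 35 orders
  if 1:l drops first: 21 orders
heap linearizations: 56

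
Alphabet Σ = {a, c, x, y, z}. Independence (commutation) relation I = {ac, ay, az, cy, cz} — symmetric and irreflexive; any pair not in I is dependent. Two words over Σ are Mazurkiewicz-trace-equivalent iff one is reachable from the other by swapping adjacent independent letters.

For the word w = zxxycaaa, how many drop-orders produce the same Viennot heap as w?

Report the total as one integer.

0(z) covers ∅
1(x) covers 0:z
2(x) covers 1:x
3(y) covers 2:x
4(c) covers 2:x
5(a) covers 2:x
6(a) covers 5:a
7(a) covers 6:a
floor of heap: 0:z
completions by unplaced set U, small U first (add the entries for U minus each lowest piece of U):
  |U|=1: {3}:1  {4}:1  {7}:1
  |U|=2: {3,4}:2  {3,7}:2  {4,7}:2  {6,7}:1
  |U|=3: {3,4,7}:6  {3,6,7}:3  {4,6,7}:3  {5,6,7}:1
  |U|=4: {3,4,6,7}:12  {3,5,6,7}:4  {4,5,6,7}:4
  |U|=5: {3,4,5,6,7}:20
  |U|=6: {2,3,4,5,6,7}:20
  start at 0(z): 20

20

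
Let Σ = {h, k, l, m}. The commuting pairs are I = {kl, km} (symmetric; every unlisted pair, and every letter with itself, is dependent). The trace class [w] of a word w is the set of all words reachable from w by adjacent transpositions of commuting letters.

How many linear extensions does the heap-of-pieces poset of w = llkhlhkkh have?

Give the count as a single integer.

3

0(l) covers ∅
1(l) covers 0:l
2(k) covers ∅
3(h) covers 1:l, 2:k
4(l) covers 3:h
5(h) covers 4:l
6(k) covers 5:h
7(k) covers 6:k
8(h) covers 7:k
floor of heap: 0:l, 2:k
completions by unplaced set U, small U first (add the entries for U minus each lowest piece of U):
  |U|=1: {8}:1
  |U|=2: {7,8}:1
  |U|=3: {6,7,8}:1
  |U|=4: {5,6,7,8}:1
  |U|=5: {4,5,6,7,8}:1
  |U|=6: {3,4,5,6,7,8}:1
  |U|=7: {1,3,4,5,6,7,8}:1  {2,3,4,5,6,7,8}:1
  start at 0(l): 2
  start at 2(k): 1
sum over floor = 3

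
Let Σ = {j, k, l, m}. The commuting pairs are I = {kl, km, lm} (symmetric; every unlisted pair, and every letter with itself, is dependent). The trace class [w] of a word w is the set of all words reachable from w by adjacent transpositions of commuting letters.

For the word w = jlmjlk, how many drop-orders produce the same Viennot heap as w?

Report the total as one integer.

0(j) covers ∅
1(l) covers 0:j
2(m) covers 0:j
3(j) covers 1:l, 2:m
4(l) covers 3:j
5(k) covers 3:j
floor of heap: 0:j
completions by unplaced set U, small U first (add the entries for U minus each lowest piece of U):
  |U|=1: {4}:1  {5}:1
  |U|=2: {4,5}:2
  |U|=3: {3,4,5}:2
  |U|=4: {1,3,4,5}:2  {2,3,4,5}:2
  start at 0(j): 4

4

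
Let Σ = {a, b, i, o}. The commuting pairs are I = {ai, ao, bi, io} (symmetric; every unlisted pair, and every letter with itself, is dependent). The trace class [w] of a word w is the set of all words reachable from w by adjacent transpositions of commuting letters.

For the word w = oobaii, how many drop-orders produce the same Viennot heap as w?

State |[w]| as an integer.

#0=o has no predecessor
#1=o depends on [0:o]
#2=b depends on [1:o]
#3=a depends on [2:b]
#4=i has no predecessor
#5=i depends on [4:i]
sources: [0:o, 4:i]
N(rest) = Σ N(rest − s) over sources s of rest; N(one piece) = 1:
  size 1 → [3]=1  [5]=1
  size 2 → [2,3]=1  [3,5]=2  [4,5]=1
  size 3 → [1,2,3]=1  [2,3,5]=3  [3,4,5]=3
  size 4 → [0,1,2,3]=1  [1,2,3,5]=4  [2,3,4,5]=6
  first=0(o) contributes 10
  first=4(i) contributes 5
|[w]| = 15

15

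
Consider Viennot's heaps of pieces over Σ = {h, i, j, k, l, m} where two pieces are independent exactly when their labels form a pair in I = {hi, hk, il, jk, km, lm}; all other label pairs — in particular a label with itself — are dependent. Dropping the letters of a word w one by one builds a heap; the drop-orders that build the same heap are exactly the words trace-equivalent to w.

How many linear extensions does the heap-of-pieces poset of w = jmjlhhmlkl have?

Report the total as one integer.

drop 0:j onto floor
drop 1:m onto {0:j}
drop 2:j onto {1:m}
drop 3:l onto {2:j}
drop 4:h onto {3:l}
drop 5:h onto {4:h}
drop 6:m onto {5:h}
drop 7:l onto {5:h}
drop 8:k onto {7:l}
drop 9:l onto {8:k}
ground layer = {0:j}
drop-orders for the pieces not yet dropped (sum over which currently-grounded one goes next):
  1 to go: {6} 1  {9} 1
  2 to go: {6,9} 2  {8,9} 1
  3 to go: {6,8,9} 3  {7,8,9} 1
  4 to go: {6,7,8,9} 4
  5 to go: {5,6,7,8,9} 4
  6 to go: {4,5,6,7,8,9} 4
  7 to go: {3,4,5,6,7,8,9} 4
  8 to go: {2,3,4,5,6,7,8,9} 4
  if 0:j drops first: 4 orders

4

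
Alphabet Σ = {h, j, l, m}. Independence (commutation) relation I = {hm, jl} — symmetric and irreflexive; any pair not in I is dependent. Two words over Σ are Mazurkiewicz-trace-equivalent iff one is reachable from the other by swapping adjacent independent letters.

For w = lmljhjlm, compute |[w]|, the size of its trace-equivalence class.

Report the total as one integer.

#0=l has no predecessor
#1=m depends on [0:l]
#2=l depends on [1:m]
#3=j depends on [1:m]
#4=h depends on [2:l, 3:j]
#5=j depends on [4:h]
#6=l depends on [4:h]
#7=m depends on [5:j, 6:l]
sources: [0:l]
N(rest) = Σ N(rest − s) over sources s of rest; N(one piece) = 1:
  size 1 → [7]=1
  size 2 → [5,7]=1  [6,7]=1
  size 3 → [5,6,7]=2
  size 4 → [4,5,6,7]=2
  size 5 → [2,4,5,6,7]=2  [3,4,5,6,7]=2
  size 6 → [2,3,4,5,6,7]=4
  first=0(l) contributes 4

4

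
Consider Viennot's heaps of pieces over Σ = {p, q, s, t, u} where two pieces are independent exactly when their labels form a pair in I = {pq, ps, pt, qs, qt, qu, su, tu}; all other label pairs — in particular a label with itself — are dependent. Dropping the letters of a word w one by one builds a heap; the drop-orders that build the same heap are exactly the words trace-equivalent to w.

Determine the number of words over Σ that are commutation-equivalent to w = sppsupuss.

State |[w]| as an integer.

0(s) covers ∅
1(p) covers ∅
2(p) covers 1:p
3(s) covers 0:s
4(u) covers 2:p
5(p) covers 4:u
6(u) covers 5:p
7(s) covers 3:s
8(s) covers 7:s
floor of heap: 0:s, 1:p
completions by unplaced set U, small U first (add the entries for U minus each lowest piece of U):
  |U|=1: {6}:1  {8}:1
  |U|=2: {5,6}:1  {6,8}:2  {7,8}:1
  |U|=3: {3,7,8}:1  {4,5,6}:1  {5,6,8}:3  {6,7,8}:3
  |U|=4: {0,3,7,8}:1  {2,4,5,6}:1  {3,6,7,8}:4  {4,5,6,8}:4  {5,6,7,8}:6
  |U|=5: {0,3,6,7,8}:5  {1,2,4,5,6}:1  {2,4,5,6,8}:5  {3,5,6,7,8}:10  {4,5,6,7,8}:10
  |U|=6: {0,3,5,6,7,8}:15  {1,2,4,5,6,8}:6  {2,4,5,6,7,8}:15  {3,4,5,6,7,8}:20
  |U|=7: {0,3,4,5,6,7,8}:35  {1,2,4,5,6,7,8}:21  {2,3,4,5,6,7,8}:35
  start at 0(s): 56
  start at 1(p): 70
sum over floor = 126

126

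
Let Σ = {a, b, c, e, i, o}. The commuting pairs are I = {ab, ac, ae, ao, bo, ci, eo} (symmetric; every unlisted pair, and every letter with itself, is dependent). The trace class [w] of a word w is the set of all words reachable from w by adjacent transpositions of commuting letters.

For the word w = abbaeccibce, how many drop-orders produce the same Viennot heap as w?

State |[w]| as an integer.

46

drop 0:a onto floor
drop 1:b onto floor
drop 2:b onto {1:b}
drop 3:a onto {0:a}
drop 4:e onto {2:b}
drop 5:c onto {4:e}
drop 6:c onto {5:c}
drop 7:i onto {3:a, 4:e}
drop 8:b onto {6:c, 7:i}
drop 9:c onto {8:b}
drop 10:e onto {9:c}
ground layer = {0:a, 1:b}
drop-orders for the pieces not yet dropped (sum over which currently-grounded one goes next):
  1 to go: {10} 1
  2 to go: {9,10} 1
  3 to go: {8,9,10} 1
  4 to go: {6,8,9,10} 1  {7,8,9,10} 1
  5 to go: {3,7,8,9,10} 1  {5,6,8,9,10} 1  {6,7,8,9,10} 2
  6 to go: {0,3,7,8,9,10} 1  {3,6,7,8,9,10} 3  {5,6,7,8,9,10} 3
  7 to go: {0,3,6,7,8,9,10} 4  {3,5,6,7,8,9,10} 6  {4,5,6,7,8,9,10} 3
  8 to go: {0,3,5,6,7,8,9,10} 10  {2,4,5,6,7,8,9,10} 3  {3,4,5,6,7,8,9,10} 9
  9 to go: {0,3,4,5,6,7,8,9,10} 19  {1,2,4,5,6,7,8,9,10} 3  {2,3,4,5,6,7,8,9,10} 12
  if 0:a drops first: 15 orders
  if 1:b drops first: 31 orders
heap linearizations: 46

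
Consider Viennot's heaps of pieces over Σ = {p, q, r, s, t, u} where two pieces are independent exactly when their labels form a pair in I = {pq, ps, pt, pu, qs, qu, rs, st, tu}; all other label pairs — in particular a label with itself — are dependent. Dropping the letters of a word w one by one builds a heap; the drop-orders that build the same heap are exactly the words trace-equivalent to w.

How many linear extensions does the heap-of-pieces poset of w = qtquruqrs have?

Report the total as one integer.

0(q) covers ∅
1(t) covers 0:q
2(q) covers 1:t
3(u) covers ∅
4(r) covers 2:q, 3:u
5(u) covers 4:r
6(q) covers 4:r
7(r) covers 5:u, 6:q
8(s) covers 5:u
floor of heap: 0:q, 3:u
completions by unplaced set U, small U first (add the entries for U minus each lowest piece of U):
  |U|=1: {7}:1  {8}:1
  |U|=2: {6,7}:1  {7,8}:2
  |U|=3: {5,7,8}:2  {6,7,8}:3
  |U|=4: {5,6,7,8}:5
  |U|=5: {4,5,6,7,8}:5
  |U|=6: {2,4,5,6,7,8}:5  {3,4,5,6,7,8}:5
  |U|=7: {1,2,4,5,6,7,8}:5  {2,3,4,5,6,7,8}:10
  start at 0(q): 15
  start at 3(u): 5
sum over floor = 20

20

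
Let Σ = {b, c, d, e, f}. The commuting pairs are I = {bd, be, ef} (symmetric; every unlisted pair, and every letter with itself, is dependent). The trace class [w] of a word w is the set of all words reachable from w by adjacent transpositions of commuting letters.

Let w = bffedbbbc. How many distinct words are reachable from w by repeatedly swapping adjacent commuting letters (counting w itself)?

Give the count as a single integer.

22

drop 0:b onto floor
drop 1:f onto {0:b}
drop 2:f onto {1:f}
drop 3:e onto floor
drop 4:d onto {2:f, 3:e}
drop 5:b onto {2:f}
drop 6:b onto {5:b}
drop 7:b onto {6:b}
drop 8:c onto {4:d, 7:b}
ground layer = {0:b, 3:e}
drop-orders for the pieces not yet dropped (sum over which currently-grounded one goes next):
  1 to go: {8} 1
  2 to go: {4,8} 1  {7,8} 1
  3 to go: {3,4,8} 1  {4,7,8} 2  {6,7,8} 1
  4 to go: {3,4,7,8} 3  {4,6,7,8} 3  {5,6,7,8} 1
  5 to go: {3,4,6,7,8} 6  {4,5,6,7,8} 4
  6 to go: {2,4,5,6,7,8} 4  {3,4,5,6,7,8} 10
  7 to go: {1,2,4,5,6,7,8} 4  {2,3,4,5,6,7,8} 14
  if 0:b drops first: 18 orders
  if 3:e drops first: 4 orders
heap linearizations: 22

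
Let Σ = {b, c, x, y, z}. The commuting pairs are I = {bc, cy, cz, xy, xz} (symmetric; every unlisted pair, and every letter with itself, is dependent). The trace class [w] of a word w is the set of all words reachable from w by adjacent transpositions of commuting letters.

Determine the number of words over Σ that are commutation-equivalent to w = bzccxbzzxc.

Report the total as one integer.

54

drop 0:b onto floor
drop 1:z onto {0:b}
drop 2:c onto floor
drop 3:c onto {2:c}
drop 4:x onto {0:b, 3:c}
drop 5:b onto {1:z, 4:x}
drop 6:z onto {5:b}
drop 7:z onto {6:z}
drop 8:x onto {5:b}
drop 9:c onto {8:x}
ground layer = {0:b, 2:c}
drop-orders for the pieces not yet dropped (sum over which currently-grounded one goes next):
  1 to go: {7} 1  {9} 1
  2 to go: {6,7} 1  {7,9} 2  {8,9} 1
  3 to go: {6,7,9} 3  {7,8,9} 3
  4 to go: {6,7,8,9} 6
  5 to go: {5,6,7,8,9} 6
  6 to go: {1,5,6,7,8,9} 6  {4,5,6,7,8,9} 6
  7 to go: {1,4,5,6,7,8,9} 12  {3,4,5,6,7,8,9} 6
  8 to go: {0,1,4,5,6,7,8,9} 12  {1,3,4,5,6,7,8,9} 18  {2,3,4,5,6,7,8,9} 6
  if 0:b drops first: 24 orders
  if 2:c drops first: 30 orders
heap linearizations: 54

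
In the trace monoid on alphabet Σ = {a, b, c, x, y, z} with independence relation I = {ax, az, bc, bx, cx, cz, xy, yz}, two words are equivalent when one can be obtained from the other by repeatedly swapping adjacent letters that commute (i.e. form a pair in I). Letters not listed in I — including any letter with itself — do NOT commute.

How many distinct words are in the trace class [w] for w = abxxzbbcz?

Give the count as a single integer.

44

piece 0:a — minimal
piece 1:b rests on {0:a}
piece 2:x — minimal
piece 3:x rests on {2:x}
piece 4:z rests on {1:b, 3:x}
piece 5:b rests on {4:z}
piece 6:b rests on {5:b}
piece 7:c rests on {0:a}
piece 8:z rests on {6:b}
minimal pieces: {0:a, 2:x}
ways to finish when only these pieces remain (= sum over removing one remaining piece with nothing left below it):
  1 left: {7}→1  {8}→1
  2 left: {6,8}→1  {7,8}→2
  3 left: {5,6,8}→1  {6,7,8}→3
  4 left: {4,5,6,8}→1  {5,6,7,8}→4
  5 left: {1,4,5,6,8}→1  {3,4,5,6,8}→1  {4,5,6,7,8}→5
  6 left: {1,3,4,5,6,8}→2  {1,4,5,6,7,8}→6  {2,3,4,5,6,8}→1  {3,4,5,6,7,8}→6
  7 left: {0,1,4,5,6,7,8}→6  {1,2,3,4,5,6,8}→3  {1,3,4,5,6,7,8}→14  {2,3,4,5,6,7,8}→7
  placing 0:a first → 24 extensions
  placing 2:x first → 20 extensions
total linear extensions = 44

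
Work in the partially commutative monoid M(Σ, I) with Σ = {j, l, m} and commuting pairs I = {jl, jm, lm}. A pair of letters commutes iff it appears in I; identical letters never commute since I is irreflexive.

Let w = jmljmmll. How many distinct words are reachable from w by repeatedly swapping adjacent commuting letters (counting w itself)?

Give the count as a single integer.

560

#0=j has no predecessor
#1=m has no predecessor
#2=l has no predecessor
#3=j depends on [0:j]
#4=m depends on [1:m]
#5=m depends on [4:m]
#6=l depends on [2:l]
#7=l depends on [6:l]
sources: [0:j, 1:m, 2:l]
N(rest) = Σ N(rest − s) over sources s of rest; N(one piece) = 1:
  size 1 → [3]=1  [5]=1  [7]=1
  size 2 → [0,3]=1  [3,5]=2  [3,7]=2  [4,5]=1  [5,7]=2  [6,7]=1
  size 3 → [0,3,5]=3  [0,3,7]=3  [1,4,5]=1  [2,6,7]=1  [3,4,5]=3  [3,5,7]=6  [3,6,7]=3  [4,5,7]=3  [5,6,7]=3
  size 4 → [0,3,4,5]=6  [0,3,5,7]=12  [0,3,6,7]=6  [1,3,4,5]=4  [1,4,5,7]=4  [2,3,6,7]=4  [2,5,6,7]=4  [3,4,5,7]=12  [3,5,6,7]=12  [4,5,6,7]=6
  size 5 → [0,1,3,4,5]=10  [0,2,3,6,7]=10  [0,3,4,5,7]=30  [0,3,5,6,7]=30  [1,3,4,5,7]=20  [1,4,5,6,7]=10  [2,3,5,6,7]=20  [2,4,5,6,7]=10  [3,4,5,6,7]=30
  size 6 → [0,1,3,4,5,7]=60  [0,2,3,5,6,7]=60  [0,3,4,5,6,7]=90  [1,2,4,5,6,7]=20  [1,3,4,5,6,7]=60  [2,3,4,5,6,7]=60
  first=0(j) contributes 140
  first=1(m) contributes 210
  first=2(l) contributes 210
|[w]| = 560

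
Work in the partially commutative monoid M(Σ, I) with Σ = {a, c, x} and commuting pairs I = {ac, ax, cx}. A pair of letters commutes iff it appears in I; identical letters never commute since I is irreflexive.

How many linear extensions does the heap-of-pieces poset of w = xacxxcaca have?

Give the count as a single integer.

1680

0(x) covers ∅
1(a) covers ∅
2(c) covers ∅
3(x) covers 0:x
4(x) covers 3:x
5(c) covers 2:c
6(a) covers 1:a
7(c) covers 5:c
8(a) covers 6:a
floor of heap: 0:x, 1:a, 2:c
completions by unplaced set U, small U first (add the entries for U minus each lowest piece of U):
  |U|=1: {4}:1  {7}:1  {8}:1
  |U|=2: {3,4}:1  {4,7}:2  {4,8}:2  {5,7}:1  {6,8}:1  {7,8}:2
  |U|=3: {0,3,4}:1  {1,6,8}:1  {2,5,7}:1  {3,4,7}:3  {3,4,8}:3  {4,5,7}:3  {4,6,8}:3  {4,7,8}:6  {5,7,8}:3  {6,7,8}:3
  |U|=4: {0,3,4,7}:4  {0,3,4,8}:4  {1,4,6,8}:4  {1,6,7,8}:4  {2,4,5,7}:4  {2,5,7,8}:4  {3,4,5,7}:6  {3,4,6,8}:6  {3,4,7,8}:12  {4,5,7,8}:12  {4,6,7,8}:12  {5,6,7,8}:6
  |U|=5: {0,3,4,5,7}:10  {0,3,4,6,8}:10  {0,3,4,7,8}:20  {1,3,4,6,8}:10  {1,4,6,7,8}:20  {1,5,6,7,8}:10  {2,3,4,5,7}:10  {2,4,5,7,8}:20  {2,5,6,7,8}:10  {3,4,5,7,8}:30  {3,4,6,7,8}:30  {4,5,6,7,8}:30
  |U|=6: {0,1,3,4,6,8}:20  {0,2,3,4,5,7}:20  {0,3,4,5,7,8}:60  {0,3,4,6,7,8}:60  {1,2,5,6,7,8}:20  {1,3,4,6,7,8}:60  {1,4,5,6,7,8}:60  {2,3,4,5,7,8}:60  {2,4,5,6,7,8}:60  {3,4,5,6,7,8}:90
  |U|=7: {0,1,3,4,6,7,8}:140  {0,2,3,4,5,7,8}:140  {0,3,4,5,6,7,8}:210  {1,2,4,5,6,7,8}:140  {1,3,4,5,6,7,8}:210  {2,3,4,5,6,7,8}:210
  start at 0(x): 560
  start at 1(a): 560
  start at 2(c): 560
sum over floor = 1680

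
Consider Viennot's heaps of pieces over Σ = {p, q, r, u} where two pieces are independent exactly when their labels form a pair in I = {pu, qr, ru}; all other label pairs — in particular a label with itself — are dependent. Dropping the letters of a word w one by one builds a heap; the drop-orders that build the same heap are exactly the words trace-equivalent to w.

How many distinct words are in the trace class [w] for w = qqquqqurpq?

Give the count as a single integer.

15

#0=q has no predecessor
#1=q depends on [0:q]
#2=q depends on [1:q]
#3=u depends on [2:q]
#4=q depends on [3:u]
#5=q depends on [4:q]
#6=u depends on [5:q]
#7=r has no predecessor
#8=p depends on [5:q, 7:r]
#9=q depends on [6:u, 8:p]
sources: [0:q, 7:r]
N(rest) = Σ N(rest − s) over sources s of rest; N(one piece) = 1:
  size 1 → [9]=1
  size 2 → [6,9]=1  [8,9]=1
  size 3 → [6,8,9]=2  [7,8,9]=1
  size 4 → [5,6,8,9]=2  [6,7,8,9]=3
  size 5 → [4,5,6,8,9]=2  [5,6,7,8,9]=5
  size 6 → [3,4,5,6,8,9]=2  [4,5,6,7,8,9]=7
  size 7 → [2,3,4,5,6,8,9]=2  [3,4,5,6,7,8,9]=9
  size 8 → [1,2,3,4,5,6,8,9]=2  [2,3,4,5,6,7,8,9]=11
  first=0(q) contributes 13
  first=7(r) contributes 2
|[w]| = 15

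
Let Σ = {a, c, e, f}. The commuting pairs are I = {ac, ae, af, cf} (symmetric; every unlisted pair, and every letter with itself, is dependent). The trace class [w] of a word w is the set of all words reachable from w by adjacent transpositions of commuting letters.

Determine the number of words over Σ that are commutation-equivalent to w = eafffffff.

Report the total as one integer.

9

0(e) covers ∅
1(a) covers ∅
2(f) covers 0:e
3(f) covers 2:f
4(f) covers 3:f
5(f) covers 4:f
6(f) covers 5:f
7(f) covers 6:f
8(f) covers 7:f
floor of heap: 0:e, 1:a
completions by unplaced set U, small U first (add the entries for U minus each lowest piece of U):
  |U|=1: {1}:1  {8}:1
  |U|=2: {1,8}:2  {7,8}:1
  |U|=3: {1,7,8}:3  {6,7,8}:1
  |U|=4: {1,6,7,8}:4  {5,6,7,8}:1
  |U|=5: {1,5,6,7,8}:5  {4,5,6,7,8}:1
  |U|=6: {1,4,5,6,7,8}:6  {3,4,5,6,7,8}:1
  |U|=7: {1,3,4,5,6,7,8}:7  {2,3,4,5,6,7,8}:1
  start at 0(e): 8
  start at 1(a): 1
sum over floor = 9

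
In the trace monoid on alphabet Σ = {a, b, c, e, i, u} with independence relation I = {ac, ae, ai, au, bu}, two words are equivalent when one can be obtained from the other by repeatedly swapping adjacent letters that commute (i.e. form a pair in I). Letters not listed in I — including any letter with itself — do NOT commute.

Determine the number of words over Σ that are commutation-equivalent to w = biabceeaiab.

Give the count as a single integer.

drop 0:b onto floor
drop 1:i onto {0:b}
drop 2:a onto {0:b}
drop 3:b onto {1:i, 2:a}
drop 4:c onto {3:b}
drop 5:e onto {4:c}
drop 6:e onto {5:e}
drop 7:a onto {3:b}
drop 8:i onto {6:e}
drop 9:a onto {7:a}
drop 10:b onto {8:i, 9:a}
ground layer = {0:b}
drop-orders for the pieces not yet dropped (sum over which currently-grounded one goes next):
  1 to go: {10} 1
  2 to go: {8,10} 1  {9,10} 1
  3 to go: {6,8,10} 1  {7,9,10} 1  {8,9,10} 2
  4 to go: {5,6,8,10} 1  {6,8,9,10} 3  {7,8,9,10} 3
  5 to go: {4,5,6,8,10} 1  {5,6,8,9,10} 4  {6,7,8,9,10} 6
  6 to go: {4,5,6,8,9,10} 5  {5,6,7,8,9,10} 10
  7 to go: {4,5,6,7,8,9,10} 15
  8 to go: {3,4,5,6,7,8,9,10} 15
  9 to go: {1,3,4,5,6,7,8,9,10} 15  {2,3,4,5,6,7,8,9,10} 15
  if 0:b drops first: 30 orders

30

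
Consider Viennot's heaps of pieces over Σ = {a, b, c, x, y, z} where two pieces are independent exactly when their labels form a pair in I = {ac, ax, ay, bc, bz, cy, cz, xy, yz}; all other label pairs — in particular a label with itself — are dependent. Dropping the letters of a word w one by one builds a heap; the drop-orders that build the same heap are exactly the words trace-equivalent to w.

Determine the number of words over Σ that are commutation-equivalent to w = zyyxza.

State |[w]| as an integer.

#0=z has no predecessor
#1=y has no predecessor
#2=y depends on [1:y]
#3=x depends on [0:z]
#4=z depends on [3:x]
#5=a depends on [4:z]
sources: [0:z, 1:y]
N(rest) = Σ N(rest − s) over sources s of rest; N(one piece) = 1:
  size 1 → [2]=1  [5]=1
  size 2 → [1,2]=1  [2,5]=2  [4,5]=1
  size 3 → [1,2,5]=3  [2,4,5]=3  [3,4,5]=1
  size 4 → [0,3,4,5]=1  [1,2,4,5]=6  [2,3,4,5]=4
  first=0(z) contributes 10
  first=1(y) contributes 5
|[w]| = 15

15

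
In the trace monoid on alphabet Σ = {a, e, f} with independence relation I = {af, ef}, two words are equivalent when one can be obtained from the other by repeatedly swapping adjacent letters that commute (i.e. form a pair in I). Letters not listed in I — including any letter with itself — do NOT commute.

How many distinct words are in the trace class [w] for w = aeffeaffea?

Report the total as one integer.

210

0(a) covers ∅
1(e) covers 0:a
2(f) covers ∅
3(f) covers 2:f
4(e) covers 1:e
5(a) covers 4:e
6(f) covers 3:f
7(f) covers 6:f
8(e) covers 5:a
9(a) covers 8:e
floor of heap: 0:a, 2:f
completions by unplaced set U, small U first (add the entries for U minus each lowest piece of U):
  |U|=1: {7}:1  {9}:1
  |U|=2: {6,7}:1  {7,9}:2  {8,9}:1
  |U|=3: {3,6,7}:1  {5,8,9}:1  {6,7,9}:3  {7,8,9}:3
  |U|=4: {2,3,6,7}:1  {3,6,7,9}:4  {4,5,8,9}:1  {5,7,8,9}:4  {6,7,8,9}:6
  |U|=5: {1,4,5,8,9}:1  {2,3,6,7,9}:5  {3,6,7,8,9}:10  {4,5,7,8,9}:5  {5,6,7,8,9}:10
  |U|=6: {0,1,4,5,8,9}:1  {1,4,5,7,8,9}:6  {2,3,6,7,8,9}:15  {3,5,6,7,8,9}:20  {4,5,6,7,8,9}:15
  |U|=7: {0,1,4,5,7,8,9}:7  {1,4,5,6,7,8,9}:21  {2,3,5,6,7,8,9}:35  {3,4,5,6,7,8,9}:35
  |U|=8: {0,1,4,5,6,7,8,9}:28  {1,3,4,5,6,7,8,9}:56  {2,3,4,5,6,7,8,9}:70
  start at 0(a): 126
  start at 2(f): 84
sum over floor = 210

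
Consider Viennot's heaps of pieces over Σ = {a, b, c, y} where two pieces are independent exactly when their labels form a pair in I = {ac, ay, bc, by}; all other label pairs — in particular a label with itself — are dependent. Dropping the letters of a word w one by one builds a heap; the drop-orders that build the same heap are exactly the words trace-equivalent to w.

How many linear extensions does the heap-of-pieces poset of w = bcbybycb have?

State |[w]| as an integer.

0(b) covers ∅
1(c) covers ∅
2(b) covers 0:b
3(y) covers 1:c
4(b) covers 2:b
5(y) covers 3:y
6(c) covers 5:y
7(b) covers 4:b
floor of heap: 0:b, 1:c
completions by unplaced set U, small U first (add the entries for U minus each lowest piece of U):
  |U|=1: {6}:1  {7}:1
  |U|=2: {4,7}:1  {5,6}:1  {6,7}:2
  |U|=3: {2,4,7}:1  {3,5,6}:1  {4,6,7}:3  {5,6,7}:3
  |U|=4: {0,2,4,7}:1  {1,3,5,6}:1  {2,4,6,7}:4  {3,5,6,7}:4  {4,5,6,7}:6
  |U|=5: {0,2,4,6,7}:5  {1,3,5,6,7}:5  {2,4,5,6,7}:10  {3,4,5,6,7}:10
  |U|=6: {0,2,4,5,6,7}:15  {1,3,4,5,6,7}:15  {2,3,4,5,6,7}:20
  start at 0(b): 35
  start at 1(c): 35
sum over floor = 70

70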